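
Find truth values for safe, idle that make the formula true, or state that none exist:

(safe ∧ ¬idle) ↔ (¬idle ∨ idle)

safe = True, idle = False

  (safe ∧ ¬idle) ↔ (¬idle ∨ idle) = True
    safe ∧ ¬idle = True
      ¬idle = True
    ¬idle ∨ idle = True
      ¬idle = True
The formula evaluates to True.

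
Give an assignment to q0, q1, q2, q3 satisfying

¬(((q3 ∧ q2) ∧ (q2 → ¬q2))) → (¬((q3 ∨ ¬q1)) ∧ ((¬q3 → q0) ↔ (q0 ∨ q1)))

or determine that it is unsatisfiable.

q0 = True, q1 = True, q2 = False, q3 = False

  ¬(((q3 ∧ q2) ∧ (q2 → ¬q2))) → (¬((q3 ∨ ¬q1)) ∧ ((¬q3 → q0) ↔ (q0 ∨ q1))) = True
    ¬(((q3 ∧ q2) ∧ (q2 → ¬q2))) = True
      (q3 ∧ q2) ∧ (q2 → ¬q2) = False
        q3 ∧ q2 = False
        q2 → ¬q2 = True
          ¬q2 = True
    ¬((q3 ∨ ¬q1)) ∧ ((¬q3 → q0) ↔ (q0 ∨ q1)) = True
      ¬((q3 ∨ ¬q1)) = True
        q3 ∨ ¬q1 = False
          ¬q1 = False
      (¬q3 → q0) ↔ (q0 ∨ q1) = True
        ¬q3 → q0 = True
          ¬q3 = True
        q0 ∨ q1 = True
The formula evaluates to True.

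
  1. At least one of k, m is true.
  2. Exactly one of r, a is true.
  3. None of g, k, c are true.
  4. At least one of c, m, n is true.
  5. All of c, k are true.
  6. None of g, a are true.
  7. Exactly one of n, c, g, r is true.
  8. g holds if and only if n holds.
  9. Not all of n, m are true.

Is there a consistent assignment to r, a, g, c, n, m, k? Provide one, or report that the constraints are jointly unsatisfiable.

Case c = True:
  Constraint (3) is violated (c=T) — contradiction.
Case c = False:
  Constraint (5) is violated (c=F) — contradiction.
Both cases fail — unsatisfiable.

No satisfying assignment exists.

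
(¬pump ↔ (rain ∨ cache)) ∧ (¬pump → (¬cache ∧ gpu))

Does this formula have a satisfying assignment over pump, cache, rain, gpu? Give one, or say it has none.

pump=F, cache=F, rain=T, gpu=T

  ¬pump ↔ (rain ∨ cache) = True
    ¬pump = True
    rain ∨ cache = True
  ¬pump → (¬cache ∧ gpu) = True
    ¬pump = True
    ¬cache ∧ gpu = True
      ¬cache = True
Both conjuncts True, so the formula holds.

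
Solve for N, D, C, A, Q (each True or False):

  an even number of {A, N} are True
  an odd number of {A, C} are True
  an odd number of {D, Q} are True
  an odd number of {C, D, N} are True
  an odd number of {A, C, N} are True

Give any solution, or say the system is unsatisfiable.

N = False, D = False, C = True, A = False, Q = True

{A, N}: 0 true → even ✓
{A, C}: 1 true → odd ✓
{D, Q}: 1 true → odd ✓
{C, D, N}: 1 true → odd ✓
{A, C, N}: 1 true → odd ✓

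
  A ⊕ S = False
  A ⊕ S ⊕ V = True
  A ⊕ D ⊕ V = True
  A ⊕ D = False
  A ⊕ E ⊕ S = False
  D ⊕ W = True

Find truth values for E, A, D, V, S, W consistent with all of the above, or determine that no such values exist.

E=F, A=T, D=T, V=T, S=T, W=F

A ⊕ S = T ⊕ T = False ✓
A ⊕ S ⊕ V = T ⊕ T ⊕ T = True ✓
A ⊕ D ⊕ V = T ⊕ T ⊕ T = True ✓
A ⊕ D = T ⊕ T = False ✓
A ⊕ E ⊕ S = T ⊕ F ⊕ T = False ✓
D ⊕ W = T ⊕ F = True ✓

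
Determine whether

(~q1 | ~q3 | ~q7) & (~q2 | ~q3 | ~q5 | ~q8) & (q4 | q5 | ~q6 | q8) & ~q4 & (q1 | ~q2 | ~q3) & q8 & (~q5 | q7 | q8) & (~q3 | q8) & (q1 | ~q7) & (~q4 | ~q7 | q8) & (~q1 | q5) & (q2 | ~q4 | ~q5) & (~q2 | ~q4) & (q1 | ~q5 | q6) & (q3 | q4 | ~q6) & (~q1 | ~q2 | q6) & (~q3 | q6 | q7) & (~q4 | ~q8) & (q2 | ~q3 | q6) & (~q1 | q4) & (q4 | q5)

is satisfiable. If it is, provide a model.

Unit clause (~q4) forces q4 = False.
Unit clause (q8) forces q8 = True.
In (~q1 | q4) only ~q1 is left, so q1 = False.
In (q4 | q5) only q5 is left, so q5 = True.
In (q1 | ~q7) only ~q7 is left, so q7 = False.
In (q1 | ~q5 | q6) only q6 is left, so q6 = True.
In (q3 | q4 | ~q6) only q3 is left, so q3 = True.
In (~q2 | ~q3 | ~q5 | ~q8) only ~q2 is left, so q2 = False.
All clauses satisfied.

q1=F, q2=F, q3=T, q4=F, q5=T, q6=T, q7=F, q8=T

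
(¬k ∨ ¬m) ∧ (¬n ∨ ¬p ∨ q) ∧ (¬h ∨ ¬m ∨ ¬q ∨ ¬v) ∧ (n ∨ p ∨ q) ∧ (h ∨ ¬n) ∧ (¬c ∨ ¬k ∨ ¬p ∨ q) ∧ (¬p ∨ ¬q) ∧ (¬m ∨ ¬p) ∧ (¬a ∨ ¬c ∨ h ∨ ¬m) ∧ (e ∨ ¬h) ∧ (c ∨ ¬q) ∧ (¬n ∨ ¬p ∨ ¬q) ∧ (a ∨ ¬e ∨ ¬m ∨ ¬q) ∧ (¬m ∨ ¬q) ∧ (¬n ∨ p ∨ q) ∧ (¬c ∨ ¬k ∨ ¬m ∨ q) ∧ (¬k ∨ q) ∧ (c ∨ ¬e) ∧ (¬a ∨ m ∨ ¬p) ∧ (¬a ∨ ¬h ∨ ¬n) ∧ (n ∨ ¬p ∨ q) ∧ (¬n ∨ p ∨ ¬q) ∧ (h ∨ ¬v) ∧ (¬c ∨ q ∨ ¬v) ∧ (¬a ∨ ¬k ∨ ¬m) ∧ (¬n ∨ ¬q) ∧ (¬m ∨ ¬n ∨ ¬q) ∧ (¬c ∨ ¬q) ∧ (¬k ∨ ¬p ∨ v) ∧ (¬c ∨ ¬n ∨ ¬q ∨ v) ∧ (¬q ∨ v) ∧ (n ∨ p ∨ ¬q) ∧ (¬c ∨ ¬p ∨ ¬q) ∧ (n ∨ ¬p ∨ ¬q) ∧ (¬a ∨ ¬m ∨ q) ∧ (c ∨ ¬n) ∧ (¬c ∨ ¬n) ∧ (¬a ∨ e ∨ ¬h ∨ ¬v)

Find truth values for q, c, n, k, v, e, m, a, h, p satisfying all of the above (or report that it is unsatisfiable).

Case p = True:
  (¬p ∨ ¬q) forces q = False.
  (¬n ∨ ¬p ∨ q) forces n = False.
  Clause (n ∨ ¬p ∨ q) is falsified — contradiction.
Case p = False:
  If q = True:
    (c ∨ ¬q) forces c = True.
    clause (¬c ∨ ¬q) is falsified.
  If q = False:
    (n ∨ p ∨ q) forces n = True.
    clause (¬n ∨ p ∨ q) is falsified.
  Every sub-case reaches a contradiction.
Both cases fail, so the formula is unsatisfiable.

No satisfying assignment exists.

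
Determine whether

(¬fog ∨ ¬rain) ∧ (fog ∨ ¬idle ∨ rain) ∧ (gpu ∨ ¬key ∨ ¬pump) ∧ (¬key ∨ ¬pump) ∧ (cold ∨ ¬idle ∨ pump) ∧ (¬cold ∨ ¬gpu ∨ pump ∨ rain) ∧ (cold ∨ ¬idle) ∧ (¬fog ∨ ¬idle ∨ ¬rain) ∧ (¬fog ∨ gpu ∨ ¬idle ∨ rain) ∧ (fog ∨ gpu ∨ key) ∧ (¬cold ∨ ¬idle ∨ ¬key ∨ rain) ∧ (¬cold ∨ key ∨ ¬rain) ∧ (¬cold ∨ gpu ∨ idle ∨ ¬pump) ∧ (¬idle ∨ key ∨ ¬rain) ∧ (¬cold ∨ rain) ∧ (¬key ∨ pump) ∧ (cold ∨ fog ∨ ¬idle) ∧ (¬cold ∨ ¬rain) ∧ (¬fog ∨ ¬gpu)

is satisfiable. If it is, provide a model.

Set idle = False.
Set rain = True.
  then (¬fog ∨ ¬rain) forces fog = False.
  then (¬cold ∨ ¬rain) forces cold = False.
Try gpu = False:
  (fog ∨ gpu ∨ key) forces key = True.
  (gpu ∨ ¬key ∨ ¬pump) forces pump = False.
  clause (¬key ∨ pump) is falsified — backtrack.
So gpu = True.
Set key = False.
Set pump = True.
All clauses satisfied.

idle=F; rain=T; cold=F; gpu=T; key=F; fog=F; pump=T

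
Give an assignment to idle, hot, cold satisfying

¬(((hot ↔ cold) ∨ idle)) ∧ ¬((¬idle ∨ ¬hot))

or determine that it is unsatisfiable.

No satisfying assignment exists.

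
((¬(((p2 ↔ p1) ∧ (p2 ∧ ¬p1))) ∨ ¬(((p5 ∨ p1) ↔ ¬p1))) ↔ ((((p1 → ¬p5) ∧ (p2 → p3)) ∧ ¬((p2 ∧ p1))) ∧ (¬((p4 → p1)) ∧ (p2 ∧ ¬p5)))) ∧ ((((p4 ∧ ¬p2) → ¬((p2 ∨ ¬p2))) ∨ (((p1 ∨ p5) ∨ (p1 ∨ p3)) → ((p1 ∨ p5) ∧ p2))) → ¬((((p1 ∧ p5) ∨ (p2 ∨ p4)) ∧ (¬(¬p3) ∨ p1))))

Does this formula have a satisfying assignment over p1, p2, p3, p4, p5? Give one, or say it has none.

Unsatisfiable — no assignment works.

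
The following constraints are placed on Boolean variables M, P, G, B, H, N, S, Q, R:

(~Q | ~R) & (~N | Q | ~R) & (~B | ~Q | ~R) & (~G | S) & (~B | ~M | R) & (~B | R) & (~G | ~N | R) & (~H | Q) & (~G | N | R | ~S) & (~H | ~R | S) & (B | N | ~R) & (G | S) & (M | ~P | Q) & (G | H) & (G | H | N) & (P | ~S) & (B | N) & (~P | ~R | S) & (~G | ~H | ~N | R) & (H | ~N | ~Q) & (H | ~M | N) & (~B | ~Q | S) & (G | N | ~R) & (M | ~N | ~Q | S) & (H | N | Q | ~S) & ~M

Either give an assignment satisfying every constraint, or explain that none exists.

Unit clause (~M) forces M = False.
Try P = False:
  (P | ~S) forces S = False.
  (~G | S) forces G = False.
  clause (G | S) is falsified — backtrack.
So P = True.
  then (M | ~P | Q) forces Q = True.
  then (~Q | ~R) forces R = False.
  then (~B | R) forces B = False.
  then (B | N) forces N = True.
  then (H | ~N | ~Q) forces H = True.
  then (M | ~N | ~Q | S) forces S = True.
  then (~G | ~N | R) forces G = False.
All clauses satisfied.

M=F, P=T, G=F, B=F, H=T, N=T, S=T, Q=T, R=F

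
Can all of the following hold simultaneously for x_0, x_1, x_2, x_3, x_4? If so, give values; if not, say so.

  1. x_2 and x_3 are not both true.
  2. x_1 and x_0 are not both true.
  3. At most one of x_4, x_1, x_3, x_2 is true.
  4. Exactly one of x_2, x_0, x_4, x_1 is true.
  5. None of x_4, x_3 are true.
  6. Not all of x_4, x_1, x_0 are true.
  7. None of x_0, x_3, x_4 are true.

x_0 = False, x_1 = True, x_2 = False, x_3 = False, x_4 = False

  (1) x_2=F, x_3=F — not both ✓
  (2) x_1=T, x_0=F — not both ✓
  (3) {x_4, x_1, x_3, x_2}: 1 true — at most one ✓
  (4) {x_2, x_0, x_4, x_1}: 1 true — exactly one ✓
  (5) {x_4, x_3}: 0 true — none ✓
  (6) {x_4, x_1, x_0}: 1/3 true — not all ✓
  (7) {x_0, x_3, x_4}: 0 true — none ✓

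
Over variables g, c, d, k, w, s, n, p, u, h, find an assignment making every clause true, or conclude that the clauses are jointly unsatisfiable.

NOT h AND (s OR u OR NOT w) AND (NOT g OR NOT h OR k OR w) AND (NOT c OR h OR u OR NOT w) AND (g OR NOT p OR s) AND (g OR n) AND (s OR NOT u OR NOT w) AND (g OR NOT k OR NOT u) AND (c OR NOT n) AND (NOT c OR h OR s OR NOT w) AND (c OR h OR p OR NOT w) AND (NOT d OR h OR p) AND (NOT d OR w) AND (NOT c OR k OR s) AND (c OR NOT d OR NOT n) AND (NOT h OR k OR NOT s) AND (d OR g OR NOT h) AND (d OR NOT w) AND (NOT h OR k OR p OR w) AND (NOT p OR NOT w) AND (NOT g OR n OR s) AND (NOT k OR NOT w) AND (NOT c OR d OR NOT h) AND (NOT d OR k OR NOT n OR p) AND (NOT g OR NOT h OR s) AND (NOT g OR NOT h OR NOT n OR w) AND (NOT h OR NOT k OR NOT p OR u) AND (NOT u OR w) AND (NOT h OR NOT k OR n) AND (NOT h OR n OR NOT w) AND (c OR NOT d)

g=T; c=F; d=F; k=T; w=F; s=T; n=F; p=F; u=F; h=F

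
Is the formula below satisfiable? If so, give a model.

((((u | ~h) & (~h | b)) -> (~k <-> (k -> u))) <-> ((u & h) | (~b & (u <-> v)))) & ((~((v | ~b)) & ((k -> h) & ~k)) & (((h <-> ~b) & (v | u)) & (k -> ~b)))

UNSATISFIABLE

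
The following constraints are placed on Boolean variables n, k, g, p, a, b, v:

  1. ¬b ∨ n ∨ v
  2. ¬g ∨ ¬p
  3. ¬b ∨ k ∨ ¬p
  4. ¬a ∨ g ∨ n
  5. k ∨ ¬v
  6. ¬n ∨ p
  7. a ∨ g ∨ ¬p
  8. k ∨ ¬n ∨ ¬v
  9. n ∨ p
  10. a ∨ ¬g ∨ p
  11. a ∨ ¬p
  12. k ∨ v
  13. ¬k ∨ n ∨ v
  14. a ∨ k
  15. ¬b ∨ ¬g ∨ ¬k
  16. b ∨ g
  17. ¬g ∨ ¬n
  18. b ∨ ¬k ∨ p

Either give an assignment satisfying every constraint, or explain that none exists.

n = True; k = True; g = False; p = True; a = True; b = True; v = True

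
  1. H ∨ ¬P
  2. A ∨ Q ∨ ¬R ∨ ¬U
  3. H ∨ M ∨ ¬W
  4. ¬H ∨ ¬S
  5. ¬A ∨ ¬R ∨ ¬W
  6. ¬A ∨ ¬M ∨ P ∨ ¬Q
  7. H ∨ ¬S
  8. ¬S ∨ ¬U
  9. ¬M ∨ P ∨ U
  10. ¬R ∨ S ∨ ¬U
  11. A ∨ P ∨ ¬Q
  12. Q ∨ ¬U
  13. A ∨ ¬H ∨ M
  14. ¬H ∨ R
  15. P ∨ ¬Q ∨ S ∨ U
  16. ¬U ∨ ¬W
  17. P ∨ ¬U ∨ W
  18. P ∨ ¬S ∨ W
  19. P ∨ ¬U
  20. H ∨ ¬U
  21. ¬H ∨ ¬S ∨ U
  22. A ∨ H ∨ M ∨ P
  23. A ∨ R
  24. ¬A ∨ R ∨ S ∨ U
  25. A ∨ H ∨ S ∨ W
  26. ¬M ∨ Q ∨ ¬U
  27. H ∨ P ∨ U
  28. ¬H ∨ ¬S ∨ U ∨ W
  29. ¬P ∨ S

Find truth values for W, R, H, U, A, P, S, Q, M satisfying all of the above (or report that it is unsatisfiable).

Set W = False.
Set R = True.
Try H = False:
  (H ∨ ¬P) forces P = False.
  (H ∨ ¬S) forces S = False.
  (¬R ∨ S ∨ ¬U) forces U = False.
  clause (H ∨ P ∨ U) is falsified — backtrack.
So H = True.
  then (¬H ∨ ¬S) forces S = False.
  then (¬R ∨ S ∨ ¬U) forces U = False.
  then (¬P ∨ S) forces P = False.
  then (¬M ∨ P ∨ U) forces M = False.
  then (A ∨ ¬H ∨ M) forces A = True.
  then (P ∨ ¬Q ∨ S ∨ U) forces Q = False.
All clauses satisfied.

W=F; R=T; H=T; U=F; A=T; P=F; S=F; Q=F; M=F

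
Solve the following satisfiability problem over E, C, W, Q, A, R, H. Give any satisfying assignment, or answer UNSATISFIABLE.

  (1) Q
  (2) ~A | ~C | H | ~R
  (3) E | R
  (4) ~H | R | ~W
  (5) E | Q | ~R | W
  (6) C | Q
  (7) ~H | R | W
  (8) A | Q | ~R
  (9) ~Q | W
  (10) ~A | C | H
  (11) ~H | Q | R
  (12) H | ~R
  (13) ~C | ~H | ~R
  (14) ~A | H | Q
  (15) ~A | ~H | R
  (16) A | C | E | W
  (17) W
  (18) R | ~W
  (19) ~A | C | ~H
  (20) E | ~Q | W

Unit clause (Q) forces Q = True.
In (~Q | W) only W is left, so W = True.
In (R | ~W) only R is left, so R = True.
In (H | ~R) only H is left, so H = True.
In (~C | ~H | ~R) only ~C is left, so C = False.
In (~A | C | ~H) only ~A is left, so A = False.
Set E = True.
All clauses satisfied.

E = True, C = False, W = True, Q = True, A = False, R = True, H = True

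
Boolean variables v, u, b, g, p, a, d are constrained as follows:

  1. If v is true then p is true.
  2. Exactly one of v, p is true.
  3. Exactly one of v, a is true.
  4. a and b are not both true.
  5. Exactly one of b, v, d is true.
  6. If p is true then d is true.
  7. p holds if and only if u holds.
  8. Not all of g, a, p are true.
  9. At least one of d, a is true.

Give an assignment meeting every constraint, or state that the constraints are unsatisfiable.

v = False, u = True, b = False, g = False, p = True, a = True, d = True

  (1) v=F ⇒ p: vacuous ✓
  (2) {v, p}: 1 true — exactly one ✓
  (3) {v, a}: 1 true — exactly one ✓
  (4) a=T, b=F — not both ✓
  (5) {b, v, d}: 1 true — exactly one ✓
  (6) p=T ⇒ d: T ✓
  (7) p=T, u=T — same ✓
  (8) {g, a, p}: 2/3 true — not all ✓
  (9) {d, a}: 2 true — at least one ✓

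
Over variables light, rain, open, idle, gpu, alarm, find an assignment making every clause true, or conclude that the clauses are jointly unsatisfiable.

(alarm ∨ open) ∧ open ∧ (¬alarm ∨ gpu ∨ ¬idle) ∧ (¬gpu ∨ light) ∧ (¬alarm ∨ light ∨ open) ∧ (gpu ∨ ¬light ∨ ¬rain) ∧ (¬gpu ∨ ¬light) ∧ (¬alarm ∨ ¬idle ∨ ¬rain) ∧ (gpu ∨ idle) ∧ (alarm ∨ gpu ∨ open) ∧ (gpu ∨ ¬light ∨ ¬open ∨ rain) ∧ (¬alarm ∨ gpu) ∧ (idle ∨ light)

Unit clause (open) forces open = True.
Try light = True:
  (¬gpu ∨ ¬light) forces gpu = False.
  (gpu ∨ ¬light ∨ ¬rain) forces rain = False.
  clause (gpu ∨ ¬light ∨ ¬open ∨ rain) is falsified — backtrack.
So light = False.
  then (¬gpu ∨ light) forces gpu = False.
  then (gpu ∨ idle) forces idle = True.
  then (¬alarm ∨ gpu) forces alarm = False.
Set rain = True.
All clauses satisfied.

light = False; rain = True; open = True; idle = True; gpu = False; alarm = False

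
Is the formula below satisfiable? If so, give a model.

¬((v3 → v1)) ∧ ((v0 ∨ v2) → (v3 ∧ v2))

v0: False, v1: False, v2: True, v3: True

  ¬((v3 → v1)) = True
    v3 → v1 = False
  (v0 ∨ v2) → (v3 ∧ v2) = True
    v0 ∨ v2 = True
    v3 ∧ v2 = True
Both conjuncts True, so the formula holds.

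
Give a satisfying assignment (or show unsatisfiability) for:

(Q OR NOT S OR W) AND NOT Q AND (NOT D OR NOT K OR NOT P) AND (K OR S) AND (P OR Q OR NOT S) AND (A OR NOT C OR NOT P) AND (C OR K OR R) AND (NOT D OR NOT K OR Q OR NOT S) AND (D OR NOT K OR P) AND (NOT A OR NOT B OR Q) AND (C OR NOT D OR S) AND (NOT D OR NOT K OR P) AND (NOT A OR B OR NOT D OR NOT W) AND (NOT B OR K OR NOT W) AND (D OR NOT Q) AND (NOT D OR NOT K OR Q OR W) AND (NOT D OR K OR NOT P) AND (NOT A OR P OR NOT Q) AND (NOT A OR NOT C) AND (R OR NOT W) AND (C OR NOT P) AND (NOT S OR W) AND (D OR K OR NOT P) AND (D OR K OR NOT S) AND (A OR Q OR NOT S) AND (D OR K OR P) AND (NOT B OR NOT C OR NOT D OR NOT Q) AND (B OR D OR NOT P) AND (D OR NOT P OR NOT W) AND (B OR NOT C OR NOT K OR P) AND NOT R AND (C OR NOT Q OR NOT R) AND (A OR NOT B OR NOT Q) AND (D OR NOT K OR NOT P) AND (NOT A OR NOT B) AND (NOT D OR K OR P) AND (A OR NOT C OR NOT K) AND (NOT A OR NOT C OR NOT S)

Case Q = True:
  Clause (NOT Q) is falsified — contradiction.
Case Q = False:
  (NOT R) forces R = False.
  (R OR NOT W) forces W = False.
  (Q OR NOT S OR W) forces S = False.
  (K OR S) forces K = True.
  (NOT D OR NOT K OR Q OR W) forces D = False.
  (D OR NOT K OR P) forces P = True.
  Clause (D OR NOT K OR NOT P) is falsified — contradiction.
Both cases fail, so the formula is unsatisfiable.

Unsatisfiable — no assignment works.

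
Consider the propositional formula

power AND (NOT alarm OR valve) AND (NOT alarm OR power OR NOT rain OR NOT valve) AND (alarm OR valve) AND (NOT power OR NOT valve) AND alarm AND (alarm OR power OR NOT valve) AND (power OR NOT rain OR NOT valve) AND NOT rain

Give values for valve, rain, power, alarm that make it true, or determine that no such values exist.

Case power = True:
  (NOT power OR NOT valve) forces valve = False.
  (NOT alarm OR valve) forces alarm = False.
  Clause (alarm OR valve) is falsified — contradiction.
Case power = False:
  Clause (power) is falsified — contradiction.
Both cases fail, so the formula is unsatisfiable.

No satisfying assignment exists.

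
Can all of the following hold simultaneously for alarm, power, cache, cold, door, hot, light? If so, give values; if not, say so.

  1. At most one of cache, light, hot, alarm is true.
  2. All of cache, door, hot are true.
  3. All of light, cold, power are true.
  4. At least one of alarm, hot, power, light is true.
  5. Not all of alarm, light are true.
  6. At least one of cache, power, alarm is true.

Case hot = True:
  (1) with hot=T forces cache = False.
  Constraint (2) is violated (cache=F) — contradiction.
Case hot = False:
  Constraint (2) is violated (hot=F) — contradiction.
Both cases fail — unsatisfiable.

Unsatisfiable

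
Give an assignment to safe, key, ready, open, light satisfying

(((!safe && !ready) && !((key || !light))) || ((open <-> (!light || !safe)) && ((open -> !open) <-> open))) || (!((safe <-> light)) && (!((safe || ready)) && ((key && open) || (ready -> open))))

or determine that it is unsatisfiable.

safe: False, key: True, ready: False, open: False, light: True

  (((!safe && !ready) && !((key || !light))) || ((open <-> (!light || !safe)) && ((open -> !open) <-> open))) || (!((safe <-> light)) && (!((safe || ready)) && ((key && open) || (ready -> open)))) = True
    ((!safe && !ready) && !((key || !light))) || ((open <-> (!light || !safe)) && ((open -> !open) <-> open)) = False
      (!safe && !ready) && !((key || !light)) = False
        !safe && !ready = True
          !safe = True
          !ready = True
        !((key || !light)) = False
          key || !light = True
            !light = False
      (open <-> (!light || !safe)) && ((open -> !open) <-> open) = False
        open <-> (!light || !safe) = False
          !light || !safe = True
            !light = False
            !safe = True
        (open -> !open) <-> open = False
          open -> !open = True
            !open = True
    !((safe <-> light)) && (!((safe || ready)) && ((key && open) || (ready -> open))) = True
      !((safe <-> light)) = True
        safe <-> light = False
      !((safe || ready)) && ((key && open) || (ready -> open)) = True
        !((safe || ready)) = True
          safe || ready = False
        (key && open) || (ready -> open) = True
          key && open = False
          ready -> open = True
The formula evaluates to True.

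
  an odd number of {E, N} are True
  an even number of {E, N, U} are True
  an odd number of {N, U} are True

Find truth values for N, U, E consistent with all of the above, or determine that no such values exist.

N=F; U=T; E=T

{E, N}: 1 true → odd ✓
{E, N, U}: 2 true → even ✓
{N, U}: 1 true → odd ✓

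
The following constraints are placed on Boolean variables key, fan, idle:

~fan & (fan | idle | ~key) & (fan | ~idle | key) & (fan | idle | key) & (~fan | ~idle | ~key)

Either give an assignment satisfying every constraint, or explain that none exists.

key=T; fan=F; idle=T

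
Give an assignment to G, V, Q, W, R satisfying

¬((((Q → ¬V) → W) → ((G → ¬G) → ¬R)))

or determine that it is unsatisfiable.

G: False, V: True, Q: False, W: True, R: True

  ¬((((Q → ¬V) → W) → ((G → ¬G) → ¬R))) = True
    ((Q → ¬V) → W) → ((G → ¬G) → ¬R) = False
      (Q → ¬V) → W = True
        Q → ¬V = True
          ¬V = False
      (G → ¬G) → ¬R = False
        G → ¬G = True
          ¬G = True
        ¬R = False
The formula evaluates to True.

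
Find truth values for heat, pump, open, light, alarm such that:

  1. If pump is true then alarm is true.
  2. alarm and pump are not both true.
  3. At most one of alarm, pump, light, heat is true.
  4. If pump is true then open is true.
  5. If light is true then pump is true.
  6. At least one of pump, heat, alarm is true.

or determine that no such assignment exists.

heat: False, pump: False, open: False, light: False, alarm: True

  (1) pump=F ⇒ alarm: vacuous ✓
  (2) alarm=T, pump=F — not both ✓
  (3) {alarm, pump, light, heat}: 1 true — at most one ✓
  (4) pump=F ⇒ open: vacuous ✓
  (5) light=F ⇒ pump: vacuous ✓
  (6) {pump, heat, alarm}: 1 true — at least one ✓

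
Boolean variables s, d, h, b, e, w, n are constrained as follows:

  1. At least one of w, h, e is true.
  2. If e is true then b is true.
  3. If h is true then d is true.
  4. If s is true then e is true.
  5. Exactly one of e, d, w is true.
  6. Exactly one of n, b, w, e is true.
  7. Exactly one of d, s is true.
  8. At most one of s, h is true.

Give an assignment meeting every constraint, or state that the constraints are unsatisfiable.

s = False, d = True, h = True, b = True, e = False, w = False, n = False

  (1) {w, h, e}: 1 true — at least one ✓
  (2) e=F ⇒ b: vacuous ✓
  (3) h=T ⇒ d: T ✓
  (4) s=F ⇒ e: vacuous ✓
  (5) {e, d, w}: 1 true — exactly one ✓
  (6) {n, b, w, e}: 1 true — exactly one ✓
  (7) {d, s}: 1 true — exactly one ✓
  (8) {s, h}: 1 true — at most one ✓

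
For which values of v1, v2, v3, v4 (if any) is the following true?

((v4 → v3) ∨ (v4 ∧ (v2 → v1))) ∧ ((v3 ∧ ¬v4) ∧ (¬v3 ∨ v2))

v1=T, v2=T, v3=T, v4=F

  (v4 → v3) ∨ (v4 ∧ (v2 → v1)) = True
    v4 → v3 = True
    v4 ∧ (v2 → v1) = False
      v2 → v1 = True
  (v3 ∧ ¬v4) ∧ (¬v3 ∨ v2) = True
    v3 ∧ ¬v4 = True
      ¬v4 = True
    ¬v3 ∨ v2 = True
      ¬v3 = False
Both conjuncts True, so the formula holds.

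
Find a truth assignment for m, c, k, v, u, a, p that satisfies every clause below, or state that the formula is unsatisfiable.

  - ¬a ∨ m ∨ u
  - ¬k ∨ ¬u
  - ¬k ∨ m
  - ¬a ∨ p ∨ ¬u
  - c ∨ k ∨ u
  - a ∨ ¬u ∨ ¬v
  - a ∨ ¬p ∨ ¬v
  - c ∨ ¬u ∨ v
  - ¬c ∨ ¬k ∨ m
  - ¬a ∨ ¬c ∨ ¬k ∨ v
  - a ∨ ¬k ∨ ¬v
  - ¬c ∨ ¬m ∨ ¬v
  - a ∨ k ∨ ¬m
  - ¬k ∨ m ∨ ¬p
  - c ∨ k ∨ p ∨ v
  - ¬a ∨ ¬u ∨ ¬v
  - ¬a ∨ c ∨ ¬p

Set m = False.
  then (¬k ∨ m) forces k = False.
Try c = False:
  (c ∨ k ∨ u) forces u = True.
  (c ∨ ¬u ∨ v) forces v = True.
  (a ∨ ¬u ∨ ¬v) forces a = True.
  clause (¬a ∨ ¬u ∨ ¬v) is falsified — backtrack.
So c = True.
Set v = False.
Set u = False.
  then (¬a ∨ m ∨ u) forces a = False.
Set p = False.
All clauses satisfied.

m = False, c = True, k = False, v = False, u = False, a = False, p = False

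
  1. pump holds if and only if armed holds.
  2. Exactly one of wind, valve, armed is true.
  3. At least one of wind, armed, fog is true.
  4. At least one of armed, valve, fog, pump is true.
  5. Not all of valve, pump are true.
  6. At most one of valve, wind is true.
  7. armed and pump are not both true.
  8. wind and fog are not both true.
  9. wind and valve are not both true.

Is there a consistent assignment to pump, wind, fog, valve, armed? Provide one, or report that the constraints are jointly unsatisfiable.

pump: False, wind: False, fog: True, valve: True, armed: False

  (1) pump=F, armed=F — same ✓
  (2) {wind, valve, armed}: 1 true — exactly one ✓
  (3) {wind, armed, fog}: 1 true — at least one ✓
  (4) {armed, valve, fog, pump}: 2 true — at least one ✓
  (5) {valve, pump}: 1/2 true — not all ✓
  (6) {valve, wind}: 1 true — at most one ✓
  (7) armed=F, pump=F — not both ✓
  (8) wind=F, fog=T — not both ✓
  (9) wind=F, valve=T — not both ✓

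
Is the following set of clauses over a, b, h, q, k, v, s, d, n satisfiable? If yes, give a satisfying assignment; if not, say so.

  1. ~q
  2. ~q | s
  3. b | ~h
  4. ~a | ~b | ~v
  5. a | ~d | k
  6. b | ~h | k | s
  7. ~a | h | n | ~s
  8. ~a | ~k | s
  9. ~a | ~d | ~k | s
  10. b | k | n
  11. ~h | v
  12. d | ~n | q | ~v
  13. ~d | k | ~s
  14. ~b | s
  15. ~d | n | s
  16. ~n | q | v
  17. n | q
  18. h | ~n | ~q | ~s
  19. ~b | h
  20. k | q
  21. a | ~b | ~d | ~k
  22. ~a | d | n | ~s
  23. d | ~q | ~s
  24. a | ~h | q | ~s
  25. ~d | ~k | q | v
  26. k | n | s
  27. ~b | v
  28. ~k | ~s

Unit clause (~q) forces q = False.
In (n | q) only n is left, so n = True.
In (k | q) only k is left, so k = True.
In (~k | ~s) only ~s is left, so s = False.
In (~a | ~k | s) only ~a is left, so a = False.
In (~b | s) only ~b is left, so b = False.
In (~n | q | v) only v is left, so v = True.
In (b | ~h) only ~h is left, so h = False.
In (d | ~n | q | ~v) only d is left, so d = True.
All clauses satisfied.

a=F, b=F, h=F, q=F, k=T, v=T, s=F, d=T, n=T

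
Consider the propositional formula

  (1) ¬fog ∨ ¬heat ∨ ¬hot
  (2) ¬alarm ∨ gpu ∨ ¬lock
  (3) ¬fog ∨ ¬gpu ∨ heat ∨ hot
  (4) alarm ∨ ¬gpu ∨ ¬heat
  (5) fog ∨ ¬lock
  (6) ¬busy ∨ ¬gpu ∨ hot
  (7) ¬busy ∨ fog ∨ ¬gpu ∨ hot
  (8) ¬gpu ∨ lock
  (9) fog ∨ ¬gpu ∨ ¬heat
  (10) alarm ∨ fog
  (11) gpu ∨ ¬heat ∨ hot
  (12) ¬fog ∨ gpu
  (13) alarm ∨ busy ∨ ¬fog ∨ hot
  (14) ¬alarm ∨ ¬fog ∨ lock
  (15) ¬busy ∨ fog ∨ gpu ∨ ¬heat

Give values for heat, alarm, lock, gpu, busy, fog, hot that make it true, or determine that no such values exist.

heat = False; alarm = True; lock = False; gpu = False; busy = False; fog = False; hot = False

Set heat = False.
Set alarm = True.
Set lock = False.
  then (¬gpu ∨ lock) forces gpu = False.
  then (¬fog ∨ gpu) forces fog = False.
Set busy = False.
Set hot = False.
All clauses satisfied.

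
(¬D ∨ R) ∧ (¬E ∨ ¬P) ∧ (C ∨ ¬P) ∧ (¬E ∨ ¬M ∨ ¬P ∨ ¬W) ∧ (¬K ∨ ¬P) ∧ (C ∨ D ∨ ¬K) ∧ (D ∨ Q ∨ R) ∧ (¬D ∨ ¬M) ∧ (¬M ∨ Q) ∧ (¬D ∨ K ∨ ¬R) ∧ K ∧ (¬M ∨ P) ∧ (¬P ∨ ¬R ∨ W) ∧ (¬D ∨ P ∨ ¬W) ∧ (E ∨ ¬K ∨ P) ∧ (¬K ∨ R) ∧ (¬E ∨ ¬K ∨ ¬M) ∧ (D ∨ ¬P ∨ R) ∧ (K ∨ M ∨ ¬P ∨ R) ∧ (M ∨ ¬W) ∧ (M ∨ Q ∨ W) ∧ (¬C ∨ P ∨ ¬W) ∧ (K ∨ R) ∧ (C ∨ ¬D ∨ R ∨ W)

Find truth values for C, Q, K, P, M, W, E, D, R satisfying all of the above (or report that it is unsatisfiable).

C: True; Q: True; K: True; P: False; M: False; W: False; E: True; D: False; R: True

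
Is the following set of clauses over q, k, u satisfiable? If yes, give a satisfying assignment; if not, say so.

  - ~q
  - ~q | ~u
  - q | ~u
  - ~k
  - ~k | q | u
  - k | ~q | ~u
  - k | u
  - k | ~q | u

Case q = True:
  Clause (~q) is falsified — contradiction.
Case q = False:
  (q | ~u) forces u = False.
  (~k) forces k = False.
  Clause (k | u) is falsified — contradiction.
Both cases fail, so the formula is unsatisfiable.

No satisfying assignment exists.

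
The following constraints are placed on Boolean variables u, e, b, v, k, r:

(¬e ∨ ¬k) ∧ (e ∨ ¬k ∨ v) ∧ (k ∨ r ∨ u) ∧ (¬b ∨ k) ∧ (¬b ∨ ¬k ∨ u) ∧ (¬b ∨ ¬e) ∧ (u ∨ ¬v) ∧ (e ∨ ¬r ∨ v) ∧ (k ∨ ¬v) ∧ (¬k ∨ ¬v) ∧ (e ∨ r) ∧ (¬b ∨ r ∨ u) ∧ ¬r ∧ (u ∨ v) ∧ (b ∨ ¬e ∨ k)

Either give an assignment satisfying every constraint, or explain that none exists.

No satisfying assignment exists.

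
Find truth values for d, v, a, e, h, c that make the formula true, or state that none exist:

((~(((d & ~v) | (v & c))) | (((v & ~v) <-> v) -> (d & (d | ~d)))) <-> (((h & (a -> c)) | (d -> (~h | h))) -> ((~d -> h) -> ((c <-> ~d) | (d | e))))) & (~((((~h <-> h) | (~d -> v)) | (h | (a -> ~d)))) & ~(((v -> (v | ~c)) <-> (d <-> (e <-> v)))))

The conjunct ~((((~h <-> h) | (~d -> v)) | (h | (a -> ~d)))) is unsatisfiable on its own:
  d = True: this becomes ~((True | (h | ~a))) = False.
  d = False: this becomes ~((((~h <-> h) | v) | True)) = False.
So the whole conjunction is unsatisfiable.

Unsatisfiable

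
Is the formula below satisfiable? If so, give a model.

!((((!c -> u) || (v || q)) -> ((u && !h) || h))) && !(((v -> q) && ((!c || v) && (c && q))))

h=F, q=F, u=F, c=T, v=T

  !((((!c -> u) || (v || q)) -> ((u && !h) || h))) = True
    ((!c -> u) || (v || q)) -> ((u && !h) || h) = False
      (!c -> u) || (v || q) = True
        !c -> u = True
          !c = False
        v || q = True
      (u && !h) || h = False
        u && !h = False
          !h = True
  !(((v -> q) && ((!c || v) && (c && q)))) = True
    (v -> q) && ((!c || v) && (c && q)) = False
      v -> q = False
      (!c || v) && (c && q) = False
        !c || v = True
          !c = False
        c && q = False
Both conjuncts True, so the formula holds.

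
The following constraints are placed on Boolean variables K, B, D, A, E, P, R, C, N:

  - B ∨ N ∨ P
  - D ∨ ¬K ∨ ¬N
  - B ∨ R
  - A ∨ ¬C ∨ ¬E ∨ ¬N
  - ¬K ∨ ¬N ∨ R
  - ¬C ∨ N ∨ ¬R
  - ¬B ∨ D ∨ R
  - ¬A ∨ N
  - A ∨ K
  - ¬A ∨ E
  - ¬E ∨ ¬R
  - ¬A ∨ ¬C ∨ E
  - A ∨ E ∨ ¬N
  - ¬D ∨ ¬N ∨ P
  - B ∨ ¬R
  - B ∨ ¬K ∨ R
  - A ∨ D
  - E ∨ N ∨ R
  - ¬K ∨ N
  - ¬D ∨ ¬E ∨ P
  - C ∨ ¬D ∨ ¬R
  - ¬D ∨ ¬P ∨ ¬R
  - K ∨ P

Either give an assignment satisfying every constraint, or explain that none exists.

K = False, B = True, D = True, A = True, E = True, P = True, R = False, C = True, N = True

Set K = False.
  then (A ∨ K) forces A = True.
  then (¬A ∨ E) forces E = True.
  then (¬E ∨ ¬R) forces R = False.
  then (K ∨ P) forces P = True.
  then (B ∨ R) forces B = True.
  then (¬B ∨ D ∨ R) forces D = True.
  then (¬A ∨ N) forces N = True.
Set C = True.
All clauses satisfied.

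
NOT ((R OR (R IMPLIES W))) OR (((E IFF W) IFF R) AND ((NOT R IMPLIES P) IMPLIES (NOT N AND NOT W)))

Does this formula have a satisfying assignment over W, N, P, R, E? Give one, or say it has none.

W = False, N = False, P = False, R = False, E = True

  NOT ((R OR (R IMPLIES W))) OR (((E IFF W) IFF R) AND ((NOT R IMPLIES P) IMPLIES (NOT N AND NOT W))) = True
    NOT ((R OR (R IMPLIES W))) = False
      R OR (R IMPLIES W) = True
        R IMPLIES W = True
    ((E IFF W) IFF R) AND ((NOT R IMPLIES P) IMPLIES (NOT N AND NOT W)) = True
      (E IFF W) IFF R = True
        E IFF W = False
      (NOT R IMPLIES P) IMPLIES (NOT N AND NOT W) = True
        NOT R IMPLIES P = False
          NOT R = True
        NOT N AND NOT W = True
          NOT N = True
          NOT W = True
The formula evaluates to True.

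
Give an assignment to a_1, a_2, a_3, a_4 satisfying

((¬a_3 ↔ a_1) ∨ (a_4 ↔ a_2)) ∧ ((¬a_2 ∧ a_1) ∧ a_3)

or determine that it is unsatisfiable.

a_1 = True, a_2 = False, a_3 = True, a_4 = False

  (¬a_3 ↔ a_1) ∨ (a_4 ↔ a_2) = True
    ¬a_3 ↔ a_1 = False
      ¬a_3 = False
    a_4 ↔ a_2 = True
  (¬a_2 ∧ a_1) ∧ a_3 = True
    ¬a_2 ∧ a_1 = True
      ¬a_2 = True
Both conjuncts True, so the formula holds.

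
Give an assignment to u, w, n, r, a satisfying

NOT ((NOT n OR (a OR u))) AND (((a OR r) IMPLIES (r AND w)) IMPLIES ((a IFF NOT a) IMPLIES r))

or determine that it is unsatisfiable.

u=F, w=F, n=T, r=F, a=F

  NOT ((NOT n OR (a OR u))) = True
    NOT n OR (a OR u) = False
      NOT n = False
      a OR u = False
  ((a OR r) IMPLIES (r AND w)) IMPLIES ((a IFF NOT a) IMPLIES r) = True
    (a OR r) IMPLIES (r AND w) = True
      a OR r = False
      r AND w = False
    (a IFF NOT a) IMPLIES r = True
      a IFF NOT a = False
        NOT a = True
Both conjuncts True, so the formula holds.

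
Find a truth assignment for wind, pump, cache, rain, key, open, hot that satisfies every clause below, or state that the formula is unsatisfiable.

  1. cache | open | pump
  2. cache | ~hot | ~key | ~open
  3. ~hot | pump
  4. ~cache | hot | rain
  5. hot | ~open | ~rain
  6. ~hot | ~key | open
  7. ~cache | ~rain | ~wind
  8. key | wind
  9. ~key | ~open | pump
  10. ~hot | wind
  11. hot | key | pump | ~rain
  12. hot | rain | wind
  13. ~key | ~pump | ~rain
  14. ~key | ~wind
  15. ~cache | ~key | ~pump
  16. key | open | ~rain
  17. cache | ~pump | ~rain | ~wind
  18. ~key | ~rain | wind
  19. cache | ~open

wind: True; pump: True; cache: True; rain: False; key: False; open: True; hot: True

Try wind = False:
  (key | wind) forces key = True.
  (~hot | wind) forces hot = False.
  (hot | rain | wind) forces rain = True.
  clause (~key | ~rain | wind) is falsified — backtrack.
So wind = True.
  then (~key | ~wind) forces key = False.
Set pump = True.
Set cache = True.
  then (~cache | ~rain | ~wind) forces rain = False.
  then (~cache | hot | rain) forces hot = True.
Set open = True.
All clauses satisfied.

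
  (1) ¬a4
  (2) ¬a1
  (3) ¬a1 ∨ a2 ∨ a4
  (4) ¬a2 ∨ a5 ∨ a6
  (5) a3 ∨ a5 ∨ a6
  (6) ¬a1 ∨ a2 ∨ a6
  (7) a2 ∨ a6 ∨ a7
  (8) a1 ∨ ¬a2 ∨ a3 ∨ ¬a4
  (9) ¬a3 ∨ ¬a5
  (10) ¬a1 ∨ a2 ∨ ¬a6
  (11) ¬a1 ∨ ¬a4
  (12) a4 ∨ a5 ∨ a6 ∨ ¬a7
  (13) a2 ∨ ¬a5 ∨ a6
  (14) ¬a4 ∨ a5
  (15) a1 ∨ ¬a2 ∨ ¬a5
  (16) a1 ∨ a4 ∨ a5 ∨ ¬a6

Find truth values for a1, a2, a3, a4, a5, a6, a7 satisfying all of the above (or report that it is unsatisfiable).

a1 = False, a2 = False, a3 = False, a4 = False, a5 = True, a6 = True, a7 = False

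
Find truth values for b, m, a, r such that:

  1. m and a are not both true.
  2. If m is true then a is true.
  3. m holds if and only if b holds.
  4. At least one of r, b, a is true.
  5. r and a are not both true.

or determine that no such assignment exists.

b = False; m = False; a = True; r = False

  (1) m=F, a=T — not both ✓
  (2) m=F ⇒ a: vacuous ✓
  (3) m=F, b=F — same ✓
  (4) {r, b, a}: 1 true — at least one ✓
  (5) r=F, a=T — not both ✓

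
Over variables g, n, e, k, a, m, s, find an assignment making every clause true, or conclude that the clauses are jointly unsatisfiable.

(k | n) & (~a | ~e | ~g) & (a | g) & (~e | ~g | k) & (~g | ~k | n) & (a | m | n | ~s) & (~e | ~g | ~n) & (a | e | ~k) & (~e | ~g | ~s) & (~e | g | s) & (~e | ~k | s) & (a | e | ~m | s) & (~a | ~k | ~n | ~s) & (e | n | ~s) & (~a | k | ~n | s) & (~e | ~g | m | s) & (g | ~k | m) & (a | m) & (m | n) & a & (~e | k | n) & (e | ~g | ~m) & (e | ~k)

g = True, n = True, e = False, k = False, a = True, m = False, s = True

Unit clause (a) forces a = True.
Set g = True.
  then (~a | ~e | ~g) forces e = False.
  then (e | ~g | ~m) forces m = False.
  then (e | ~k) forces k = False.
  then (k | n) forces n = True.
  then (~a | k | ~n | s) forces s = True.
All clauses satisfied.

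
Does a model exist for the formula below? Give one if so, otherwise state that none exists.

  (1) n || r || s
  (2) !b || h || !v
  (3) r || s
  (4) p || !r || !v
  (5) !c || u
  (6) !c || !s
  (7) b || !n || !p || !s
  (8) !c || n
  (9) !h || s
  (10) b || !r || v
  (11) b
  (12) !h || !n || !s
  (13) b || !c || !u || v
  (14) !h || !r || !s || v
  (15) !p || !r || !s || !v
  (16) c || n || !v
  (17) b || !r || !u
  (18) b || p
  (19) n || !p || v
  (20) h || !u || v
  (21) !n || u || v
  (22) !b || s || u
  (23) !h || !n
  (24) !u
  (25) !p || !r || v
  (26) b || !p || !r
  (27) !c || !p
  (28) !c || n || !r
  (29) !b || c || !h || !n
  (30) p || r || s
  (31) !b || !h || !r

s: True, n: False, u: False, v: False, p: False, c: False, h: False, r: False, b: True

Unit clause (b) forces b = True.
Unit clause (!u) forces u = False.
In (!c || u) only !c is left, so c = False.
In (!b || s || u) only s is left, so s = True.
Try n = True:
  (!h || !n || !s) forces h = False.
  (!b || h || !v) forces v = False.
  clause (!n || u || v) is falsified — backtrack.
So n = False.
  then (c || n || !v) forces v = False.
  then (n || !p || v) forces p = False.
Set h = False.
Set r = False.
All clauses satisfied.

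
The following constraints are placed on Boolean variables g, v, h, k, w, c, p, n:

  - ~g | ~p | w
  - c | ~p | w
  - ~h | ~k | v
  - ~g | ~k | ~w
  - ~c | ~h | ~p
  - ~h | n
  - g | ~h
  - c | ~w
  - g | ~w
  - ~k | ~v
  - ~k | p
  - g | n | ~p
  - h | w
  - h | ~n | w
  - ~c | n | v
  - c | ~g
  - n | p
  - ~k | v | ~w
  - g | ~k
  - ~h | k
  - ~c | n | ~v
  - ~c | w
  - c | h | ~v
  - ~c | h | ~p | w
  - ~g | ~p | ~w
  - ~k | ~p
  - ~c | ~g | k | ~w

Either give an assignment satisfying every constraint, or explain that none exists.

Unsatisfiable — no assignment works.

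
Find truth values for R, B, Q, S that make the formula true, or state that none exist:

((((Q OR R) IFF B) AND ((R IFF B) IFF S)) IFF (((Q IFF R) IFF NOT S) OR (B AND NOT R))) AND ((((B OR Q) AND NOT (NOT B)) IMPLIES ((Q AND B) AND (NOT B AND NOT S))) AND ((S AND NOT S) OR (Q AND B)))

Unsatisfiable

Case B = True: the conjunct ((B OR Q) AND NOT (NOT B)) IMPLIES ((Q AND B) AND (NOT B AND NOT S)) becomes (True AND True) IMPLIES (Q AND False) = False.
Case B = False: the formula simplifies to ((NOT ((Q OR R)) AND (NOT R IFF S)) IFF ((Q IFF R) IFF NOT S)) AND (S AND NOT S).
  S = True: the conjunct NOT S is False.
  S = False: the conjunct S is False.
Both cases fail — unsatisfiable.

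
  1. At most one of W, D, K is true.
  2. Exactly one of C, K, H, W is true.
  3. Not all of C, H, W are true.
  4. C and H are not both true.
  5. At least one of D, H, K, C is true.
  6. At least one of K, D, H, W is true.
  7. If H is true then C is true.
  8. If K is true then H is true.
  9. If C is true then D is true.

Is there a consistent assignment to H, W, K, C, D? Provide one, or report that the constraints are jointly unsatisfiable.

H = False, W = False, K = False, C = True, D = True

  (1) {W, D, K}: 1 true — at most one ✓
  (2) {C, K, H, W}: 1 true — exactly one ✓
  (3) {C, H, W}: 1/3 true — not all ✓
  (4) C=T, H=F — not both ✓
  (5) {D, H, K, C}: 2 true — at least one ✓
  (6) {K, D, H, W}: 1 true — at least one ✓
  (7) H=F ⇒ C: vacuous ✓
  (8) K=F ⇒ H: vacuous ✓
  (9) C=T ⇒ D: T ✓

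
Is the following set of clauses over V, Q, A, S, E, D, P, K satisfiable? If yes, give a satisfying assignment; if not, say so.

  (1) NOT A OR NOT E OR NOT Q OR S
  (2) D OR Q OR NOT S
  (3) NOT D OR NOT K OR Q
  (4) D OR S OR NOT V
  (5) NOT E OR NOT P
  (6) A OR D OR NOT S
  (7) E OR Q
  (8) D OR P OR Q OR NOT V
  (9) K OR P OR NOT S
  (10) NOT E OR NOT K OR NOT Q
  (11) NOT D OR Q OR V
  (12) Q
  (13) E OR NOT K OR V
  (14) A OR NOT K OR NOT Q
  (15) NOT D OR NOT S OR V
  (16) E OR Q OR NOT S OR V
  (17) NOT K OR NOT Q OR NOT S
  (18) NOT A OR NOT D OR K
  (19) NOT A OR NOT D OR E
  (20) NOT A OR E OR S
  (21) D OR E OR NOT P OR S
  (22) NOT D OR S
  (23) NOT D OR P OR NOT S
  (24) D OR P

V: True, Q: True, A: False, S: True, E: False, D: True, P: True, K: False

Unit clause (Q) forces Q = True.
Set V = True.
Set A = False.
  then (A OR NOT K OR NOT Q) forces K = False.
Try S = False:
  (D OR S OR NOT V) forces D = True.
  clause (NOT D OR S) is falsified — backtrack.
So S = True.
  then (A OR D OR NOT S) forces D = True.
  then (K OR P OR NOT S) forces P = True.
  then (NOT E OR NOT P) forces E = False.
All clauses satisfied.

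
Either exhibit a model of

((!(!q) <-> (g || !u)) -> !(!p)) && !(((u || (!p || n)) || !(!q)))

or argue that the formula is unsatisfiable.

p = True, u = False, q = False, n = False, g = False

  (!(!q) <-> (g || !u)) -> !(!p) = True
    !(!q) <-> (g || !u) = False
      !(!q) = False
        !q = True
      g || !u = True
        !u = True
    !(!p) = True
      !p = False
  !(((u || (!p || n)) || !(!q))) = True
    (u || (!p || n)) || !(!q) = False
      u || (!p || n) = False
        !p || n = False
          !p = False
      !(!q) = False
        !q = True
Both conjuncts True, so the formula holds.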